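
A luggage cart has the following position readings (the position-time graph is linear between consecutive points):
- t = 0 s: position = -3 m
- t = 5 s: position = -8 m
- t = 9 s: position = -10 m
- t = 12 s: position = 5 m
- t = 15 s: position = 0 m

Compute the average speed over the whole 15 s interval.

Average speed = (total path length)/(elapsed time); on a piecewise-linear x-t graph the path length is Σ|Δx|.
0–5 s: |Δx| = |-8 − -3| = 5 m
5–9 s: |Δx| = |-10 − -8| = 2 m
9–12 s: |Δx| = |5 − -10| = 15 m
12–15 s: |Δx| = |0 − 5| = 5 m
Total path = 27 m; average speed = 27/15 = 1.8 m/s.

1.8 m/s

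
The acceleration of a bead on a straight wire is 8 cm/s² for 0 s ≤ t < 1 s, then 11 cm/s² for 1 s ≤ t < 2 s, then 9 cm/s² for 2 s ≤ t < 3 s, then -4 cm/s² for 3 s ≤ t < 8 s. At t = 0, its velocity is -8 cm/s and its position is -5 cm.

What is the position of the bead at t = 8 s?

On each constant-a segment, Δv = aΔt and Δx = v₀Δt + ½aΔt²; chain segment to segment.
0–1 s: v starts -8 cm/s; Δx = -8·1 + ½·8·1² = -4 cm; v ends 0 cm/s.
1–2 s: v starts 0 cm/s; Δx = 0·1 + ½·11·1² = 5.5 cm; v ends 11 cm/s.
2–3 s: v starts 11 cm/s; Δx = 11·1 + ½·9·1² = 15.5 cm; v ends 20 cm/s.
3–8 s: v starts 20 cm/s; Δx = 20·5 + ½·-4·5² = 50 cm; v ends 0 cm/s.
x(8) = -5 + Σ Δx = 62 cm.

62 cm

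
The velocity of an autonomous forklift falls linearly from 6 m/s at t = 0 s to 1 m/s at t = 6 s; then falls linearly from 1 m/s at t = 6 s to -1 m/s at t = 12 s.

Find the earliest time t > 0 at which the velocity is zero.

t = 9 s

v changes sign on 6–12 s (from 1 to -1); the graph is linear there, so v = 0 at t = 6 + (-1)·(12 − 6)/(-1 − 1) = 9 s.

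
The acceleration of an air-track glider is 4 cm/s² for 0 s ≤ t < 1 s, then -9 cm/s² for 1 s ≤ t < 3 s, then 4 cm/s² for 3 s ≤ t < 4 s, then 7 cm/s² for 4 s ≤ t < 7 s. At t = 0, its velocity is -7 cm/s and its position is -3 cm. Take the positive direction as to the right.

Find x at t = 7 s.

-70.5 cm

On each constant-a segment, Δv = aΔt and Δx = v₀Δt + ½aΔt²; chain segment to segment.
0–1 s: v starts -7 cm/s; Δx = -7·1 + ½·4·1² = -5 cm; v ends -3 cm/s.
1–3 s: v starts -3 cm/s; Δx = -3·2 + ½·-9·2² = -24 cm; v ends -21 cm/s.
3–4 s: v starts -21 cm/s; Δx = -21·1 + ½·4·1² = -19 cm; v ends -17 cm/s.
4–7 s: v starts -17 cm/s; Δx = -17·3 + ½·7·3² = -19.5 cm; v ends 4 cm/s.
x(7) = -3 + Σ Δx = -70.5 cm.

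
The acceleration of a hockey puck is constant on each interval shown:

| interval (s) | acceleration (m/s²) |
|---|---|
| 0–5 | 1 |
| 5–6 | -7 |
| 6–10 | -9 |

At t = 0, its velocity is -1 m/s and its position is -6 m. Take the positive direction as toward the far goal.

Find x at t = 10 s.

-82 m

On each constant-a segment, Δv = aΔt and Δx = v₀Δt + ½aΔt²; chain segment to segment.
0–5 s: v starts -1 m/s; Δx = -1·5 + ½·1·5² = 7.5 m; v ends 4 m/s.
5–6 s: v starts 4 m/s; Δx = 4·1 + ½·-7·1² = 0.5 m; v ends -3 m/s.
6–10 s: v starts -3 m/s; Δx = -3·4 + ½·-9·4² = -84 m; v ends -39 m/s.
x(10) = -6 + Σ Δx = -82 m.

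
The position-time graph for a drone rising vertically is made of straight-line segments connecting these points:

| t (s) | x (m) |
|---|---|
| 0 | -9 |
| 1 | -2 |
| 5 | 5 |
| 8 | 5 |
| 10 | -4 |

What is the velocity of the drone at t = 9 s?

Velocity is the slope of the x-t graph on 8–10 s: (-4 − 5)/(10 − 8) = -4.5 m/s.

-4.5 m/s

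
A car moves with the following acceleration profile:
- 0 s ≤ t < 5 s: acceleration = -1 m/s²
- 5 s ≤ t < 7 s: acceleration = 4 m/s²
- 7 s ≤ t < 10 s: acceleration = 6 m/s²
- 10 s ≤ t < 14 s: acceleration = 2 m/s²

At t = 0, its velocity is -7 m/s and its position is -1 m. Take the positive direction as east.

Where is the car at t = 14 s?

22.5 m

On each constant-a segment, Δv = aΔt and Δx = v₀Δt + ½aΔt²; chain segment to segment.
0–5 s: v starts -7 m/s; Δx = -7·5 + ½·-1·5² = -47.5 m; v ends -12 m/s.
5–7 s: v starts -12 m/s; Δx = -12·2 + ½·4·2² = -16 m; v ends -4 m/s.
7–10 s: v starts -4 m/s; Δx = -4·3 + ½·6·3² = 15 m; v ends 14 m/s.
10–14 s: v starts 14 m/s; Δx = 14·4 + ½·2·4² = 72 m; v ends 22 m/s.
x(14) = -1 + Σ Δx = 22.5 m.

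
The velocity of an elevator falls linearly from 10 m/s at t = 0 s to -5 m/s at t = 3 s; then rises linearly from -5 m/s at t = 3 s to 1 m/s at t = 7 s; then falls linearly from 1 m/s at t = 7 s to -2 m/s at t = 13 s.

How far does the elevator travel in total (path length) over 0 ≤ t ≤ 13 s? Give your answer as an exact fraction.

157/6 m

Total distance travelled is ∫|v| dt — sum the magnitudes of each area piece.
0–3 s: v = 0 at t = 2 s; triangle areas 10 + 2.5 = 12.5 m
3–7 s: v = 0 at t = 19/3 s; triangle areas 25/3 + 1/3 = 26/3 m
7–13 s: v = 0 at t = 9 s; triangle areas 1 + 4 = 5 m
Total distance = 157/6 m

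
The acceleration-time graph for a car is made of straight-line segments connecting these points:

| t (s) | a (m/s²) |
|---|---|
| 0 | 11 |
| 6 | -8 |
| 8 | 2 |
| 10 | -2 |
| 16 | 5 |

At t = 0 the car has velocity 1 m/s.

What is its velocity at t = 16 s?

Δv equals the area under the a-t graph; then v = v₀ + Δv.
0–6 s: ½(11 + -8)(6) = 9 m/s
6–8 s: ½(-8 + 2)(2) = -6 m/s
8–10 s: ½(2 + -2)(2) = 0 m/s
10–16 s: ½(-2 + 5)(6) = 9 m/s
Δv = 12 m/s, so v(16) = 1 + (12) = 13 m/s.

13 m/s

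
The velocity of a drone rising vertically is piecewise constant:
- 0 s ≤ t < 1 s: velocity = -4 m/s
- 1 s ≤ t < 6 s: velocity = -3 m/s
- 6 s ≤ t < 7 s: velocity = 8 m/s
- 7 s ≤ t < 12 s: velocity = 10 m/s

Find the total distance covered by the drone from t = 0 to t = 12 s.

Total distance travelled is ∫|v| dt — sum the magnitudes of each area piece.
0–1 s: |-4| × 1 = 4 m
1–6 s: |-3| × 5 = 15 m
6–7 s: |8| × 1 = 8 m
7–12 s: |10| × 5 = 50 m
Total distance = 77 m

77 m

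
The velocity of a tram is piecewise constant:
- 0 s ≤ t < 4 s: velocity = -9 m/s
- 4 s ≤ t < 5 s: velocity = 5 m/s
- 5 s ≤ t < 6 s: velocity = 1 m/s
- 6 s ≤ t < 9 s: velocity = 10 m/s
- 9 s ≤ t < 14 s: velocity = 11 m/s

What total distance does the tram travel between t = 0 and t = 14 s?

Distance (not displacement) is the total path length: add the absolute areas under v-t.
0–4 s: |-9| × 4 = 36 m
4–5 s: |5| × 1 = 5 m
5–6 s: |1| × 1 = 1 m
6–9 s: |10| × 3 = 30 m
9–14 s: |11| × 5 = 55 m
Total distance = 127 m

127 m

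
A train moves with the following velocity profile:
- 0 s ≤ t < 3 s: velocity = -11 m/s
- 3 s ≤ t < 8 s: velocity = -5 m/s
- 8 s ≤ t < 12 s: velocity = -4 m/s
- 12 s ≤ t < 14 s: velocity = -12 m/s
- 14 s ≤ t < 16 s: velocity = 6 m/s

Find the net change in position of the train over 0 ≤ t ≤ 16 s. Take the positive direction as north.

-86 m

Net displacement equals the area under the velocity-time graph (areas below the axis count negative).
0–3 s: -11 × 3 = -33 m
3–8 s: -5 × 5 = -25 m
8–12 s: -4 × 4 = -16 m
12–14 s: -12 × 2 = -24 m
14–16 s: 6 × 2 = 12 m
Net displacement = -86 m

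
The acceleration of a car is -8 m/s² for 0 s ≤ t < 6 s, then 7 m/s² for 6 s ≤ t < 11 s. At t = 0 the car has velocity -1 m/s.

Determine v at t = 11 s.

Δv equals the area under the a-t graph; then v = v₀ + Δv.
0–6 s: -8 × 6 = -48 m/s
6–11 s: 7 × 5 = 35 m/s
Δv = -13 m/s, so v(11) = -1 + (-13) = -14 m/s.

-14 m/s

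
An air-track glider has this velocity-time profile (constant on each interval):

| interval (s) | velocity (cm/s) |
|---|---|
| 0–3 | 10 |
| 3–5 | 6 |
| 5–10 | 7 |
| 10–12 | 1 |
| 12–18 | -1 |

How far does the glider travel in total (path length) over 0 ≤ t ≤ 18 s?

Total distance travelled is ∫|v| dt — sum the magnitudes of each area piece.
0–3 s: |10| × 3 = 30 cm
3–5 s: |6| × 2 = 12 cm
5–10 s: |7| × 5 = 35 cm
10–12 s: |1| × 2 = 2 cm
12–18 s: |-1| × 6 = 6 cm
Total distance = 85 cm

85 cm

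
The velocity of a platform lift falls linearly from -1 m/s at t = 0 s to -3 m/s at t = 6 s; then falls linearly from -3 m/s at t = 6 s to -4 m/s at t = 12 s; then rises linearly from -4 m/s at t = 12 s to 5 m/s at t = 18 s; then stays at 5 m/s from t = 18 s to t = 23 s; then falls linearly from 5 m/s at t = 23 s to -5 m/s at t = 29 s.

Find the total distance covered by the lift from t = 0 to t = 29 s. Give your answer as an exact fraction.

260/3 m

Total distance travelled is ∫|v| dt — sum the magnitudes of each area piece.
0–6 s: |½(-1 + -3)(6)| = 12 m
6–12 s: |½(-3 + -4)(6)| = 21 m
12–18 s: v = 0 at t = 44/3 s; triangle areas 16/3 + 25/3 = 41/3 m
18–23 s: |5| × 5 = 25 m
23–29 s: v = 0 at t = 26 s; triangle areas 7.5 + 7.5 = 15 m
Total distance = 260/3 m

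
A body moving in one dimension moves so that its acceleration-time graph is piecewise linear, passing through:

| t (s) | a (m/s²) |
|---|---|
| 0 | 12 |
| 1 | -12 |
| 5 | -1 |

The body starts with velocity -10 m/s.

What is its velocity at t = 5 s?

-36 m/s

Δv equals the area under the a-t graph; then v = v₀ + Δv.
0–1 s: ½(12 + -12)(1) = 0 m/s
1–5 s: ½(-12 + -1)(4) = -26 m/s
Δv = -26 m/s, so v(5) = -10 + (-26) = -36 m/s.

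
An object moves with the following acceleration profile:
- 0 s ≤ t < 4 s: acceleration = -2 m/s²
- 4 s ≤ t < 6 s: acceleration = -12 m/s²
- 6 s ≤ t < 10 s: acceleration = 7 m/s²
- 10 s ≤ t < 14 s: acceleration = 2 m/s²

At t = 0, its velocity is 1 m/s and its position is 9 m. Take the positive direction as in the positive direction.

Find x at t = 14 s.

-105 m

On each constant-a segment, Δv = aΔt and Δx = v₀Δt + ½aΔt²; chain segment to segment.
0–4 s: v starts 1 m/s; Δx = 1·4 + ½·-2·4² = -12 m; v ends -7 m/s.
4–6 s: v starts -7 m/s; Δx = -7·2 + ½·-12·2² = -38 m; v ends -31 m/s.
6–10 s: v starts -31 m/s; Δx = -31·4 + ½·7·4² = -68 m; v ends -3 m/s.
10–14 s: v starts -3 m/s; Δx = -3·4 + ½·2·4² = 4 m; v ends 5 m/s.
x(14) = 9 + Σ Δx = -105 m.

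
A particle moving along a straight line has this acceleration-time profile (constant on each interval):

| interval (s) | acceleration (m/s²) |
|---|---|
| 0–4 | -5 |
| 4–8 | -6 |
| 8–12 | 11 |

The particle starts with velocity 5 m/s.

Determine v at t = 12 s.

5 m/s

Δv equals the area under the a-t graph; then v = v₀ + Δv.
0–4 s: -5 × 4 = -20 m/s
4–8 s: -6 × 4 = -24 m/s
8–12 s: 11 × 4 = 44 m/s
Δv = 0 m/s, so v(12) = 5 + (0) = 5 m/s.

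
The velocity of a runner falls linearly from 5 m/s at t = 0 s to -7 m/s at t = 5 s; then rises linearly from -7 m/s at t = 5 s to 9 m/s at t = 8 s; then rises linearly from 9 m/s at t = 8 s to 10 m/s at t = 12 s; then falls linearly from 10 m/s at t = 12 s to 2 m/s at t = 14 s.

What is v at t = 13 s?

6 m/s

On 12–14 s the graph is linear from 10 to 2 m/s: v(13) = 10 + (2 − 10)·(13 − 12)/(14 − 12) = 6 m/s.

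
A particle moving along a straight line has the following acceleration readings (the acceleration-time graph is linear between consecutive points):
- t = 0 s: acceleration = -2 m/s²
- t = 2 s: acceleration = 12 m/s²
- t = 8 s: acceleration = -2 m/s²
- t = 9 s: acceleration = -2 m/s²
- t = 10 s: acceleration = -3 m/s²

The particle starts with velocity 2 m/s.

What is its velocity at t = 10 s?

37.5 m/s

Δv equals the area under the a-t graph; then v = v₀ + Δv.
0–2 s: ½(-2 + 12)(2) = 10 m/s
2–8 s: ½(12 + -2)(6) = 30 m/s
8–9 s: -2 × 1 = -2 m/s
9–10 s: ½(-2 + -3)(1) = -2.5 m/s
Δv = 35.5 m/s, so v(10) = 2 + (35.5) = 37.5 m/s.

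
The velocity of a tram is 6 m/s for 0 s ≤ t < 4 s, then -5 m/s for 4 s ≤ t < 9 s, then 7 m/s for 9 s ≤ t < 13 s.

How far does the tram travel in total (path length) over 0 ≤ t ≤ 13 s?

Total distance travelled is ∫|v| dt — sum the magnitudes of each area piece.
0–4 s: |6| × 4 = 24 m
4–9 s: |-5| × 5 = 25 m
9–13 s: |7| × 4 = 28 m
Total distance = 77 m

77 m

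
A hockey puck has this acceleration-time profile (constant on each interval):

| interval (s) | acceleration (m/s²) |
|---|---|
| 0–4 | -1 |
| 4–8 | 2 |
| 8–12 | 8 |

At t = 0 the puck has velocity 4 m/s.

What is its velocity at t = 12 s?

Δv equals the area under the a-t graph; then v = v₀ + Δv.
0–4 s: -1 × 4 = -4 m/s
4–8 s: 2 × 4 = 8 m/s
8–12 s: 8 × 4 = 32 m/s
Δv = 36 m/s, so v(12) = 4 + (36) = 40 m/s.

40 m/s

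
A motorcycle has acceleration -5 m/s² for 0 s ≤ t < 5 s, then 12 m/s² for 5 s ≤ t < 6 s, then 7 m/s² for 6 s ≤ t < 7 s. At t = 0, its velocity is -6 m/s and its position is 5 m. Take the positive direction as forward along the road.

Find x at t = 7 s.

On each constant-a segment, Δv = aΔt and Δx = v₀Δt + ½aΔt²; chain segment to segment.
0–5 s: v starts -6 m/s; Δx = -6·5 + ½·-5·5² = -92.5 m; v ends -31 m/s.
5–6 s: v starts -31 m/s; Δx = -31·1 + ½·12·1² = -25 m; v ends -19 m/s.
6–7 s: v starts -19 m/s; Δx = -19·1 + ½·7·1² = -15.5 m; v ends -12 m/s.
x(7) = 5 + Σ Δx = -128 m.

-128 m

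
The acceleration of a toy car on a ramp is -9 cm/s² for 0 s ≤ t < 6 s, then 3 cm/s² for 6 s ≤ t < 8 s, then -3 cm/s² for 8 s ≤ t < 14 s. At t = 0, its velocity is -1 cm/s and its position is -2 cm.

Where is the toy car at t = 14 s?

-622 cm

On each constant-a segment, Δv = aΔt and Δx = v₀Δt + ½aΔt²; chain segment to segment.
0–6 s: v starts -1 cm/s; Δx = -1·6 + ½·-9·6² = -168 cm; v ends -55 cm/s.
6–8 s: v starts -55 cm/s; Δx = -55·2 + ½·3·2² = -104 cm; v ends -49 cm/s.
8–14 s: v starts -49 cm/s; Δx = -49·6 + ½·-3·6² = -348 cm; v ends -67 cm/s.
x(14) = -2 + Σ Δx = -622 cm.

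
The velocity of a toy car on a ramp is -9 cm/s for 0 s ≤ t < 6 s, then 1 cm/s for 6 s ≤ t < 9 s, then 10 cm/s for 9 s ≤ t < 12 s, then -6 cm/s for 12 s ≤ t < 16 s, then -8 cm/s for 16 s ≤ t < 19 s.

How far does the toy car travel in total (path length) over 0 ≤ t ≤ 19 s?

Total distance travelled is ∫|v| dt — sum the magnitudes of each area piece.
0–6 s: |-9| × 6 = 54 cm
6–9 s: |1| × 3 = 3 cm
9–12 s: |10| × 3 = 30 cm
12–16 s: |-6| × 4 = 24 cm
16–19 s: |-8| × 3 = 24 cm
Total distance = 135 cm

135 cm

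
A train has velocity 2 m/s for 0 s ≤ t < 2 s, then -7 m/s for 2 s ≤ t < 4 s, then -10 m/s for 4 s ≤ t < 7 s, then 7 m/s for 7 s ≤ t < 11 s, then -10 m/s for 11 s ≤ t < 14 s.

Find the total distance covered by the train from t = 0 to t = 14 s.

Distance (not displacement) is the total path length: add the absolute areas under v-t.
0–2 s: |2| × 2 = 4 m
2–4 s: |-7| × 2 = 14 m
4–7 s: |-10| × 3 = 30 m
7–11 s: |7| × 4 = 28 m
11–14 s: |-10| × 3 = 30 m
Total distance = 106 m

106 m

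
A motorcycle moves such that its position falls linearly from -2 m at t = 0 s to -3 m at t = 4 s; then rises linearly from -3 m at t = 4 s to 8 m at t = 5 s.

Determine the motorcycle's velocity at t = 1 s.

-0.25 m/s

Velocity is the slope of the x-t graph on 0–4 s: (-3 − -2)/(4 − 0) = -0.25 m/s.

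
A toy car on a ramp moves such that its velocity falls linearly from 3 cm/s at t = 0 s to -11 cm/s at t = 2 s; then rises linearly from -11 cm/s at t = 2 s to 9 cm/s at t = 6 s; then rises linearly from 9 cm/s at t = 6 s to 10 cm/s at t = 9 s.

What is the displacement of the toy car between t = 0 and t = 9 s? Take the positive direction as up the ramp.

16.5 cm

Displacement is the signed area under the v-t curve.
0–2 s: ½(3 + -11)(2) = -8 cm
2–6 s: ½(-11 + 9)(4) = -4 cm
6–9 s: ½(9 + 10)(3) = 28.5 cm
Net displacement = 16.5 cm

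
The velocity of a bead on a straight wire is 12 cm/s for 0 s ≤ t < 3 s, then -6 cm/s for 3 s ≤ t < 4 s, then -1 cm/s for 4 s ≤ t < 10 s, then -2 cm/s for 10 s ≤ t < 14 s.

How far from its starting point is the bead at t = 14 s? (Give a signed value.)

16 cm

Displacement is the signed area under the v-t curve.
0–3 s: 12 × 3 = 36 cm
3–4 s: -6 × 1 = -6 cm
4–10 s: -1 × 6 = -6 cm
10–14 s: -2 × 4 = -8 cm
Net displacement = 16 cm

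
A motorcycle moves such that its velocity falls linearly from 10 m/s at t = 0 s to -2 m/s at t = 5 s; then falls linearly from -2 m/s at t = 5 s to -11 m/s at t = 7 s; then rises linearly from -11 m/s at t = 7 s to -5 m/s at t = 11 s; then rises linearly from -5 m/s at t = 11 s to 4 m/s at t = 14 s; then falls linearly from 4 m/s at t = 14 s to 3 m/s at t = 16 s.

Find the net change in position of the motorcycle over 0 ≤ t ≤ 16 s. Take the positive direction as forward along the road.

-19.5 m

Displacement is the signed area under the v-t curve.
0–5 s: ½(10 + -2)(5) = 20 m
5–7 s: ½(-2 + -11)(2) = -13 m
7–11 s: ½(-11 + -5)(4) = -32 m
11–14 s: ½(-5 + 4)(3) = -1.5 m
14–16 s: ½(4 + 3)(2) = 7 m
Net displacement = -19.5 m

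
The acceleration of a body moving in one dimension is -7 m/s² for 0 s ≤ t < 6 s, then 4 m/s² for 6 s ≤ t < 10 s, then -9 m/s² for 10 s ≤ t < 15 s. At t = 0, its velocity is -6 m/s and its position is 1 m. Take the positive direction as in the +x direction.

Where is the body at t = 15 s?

-593.5 m

On each constant-a segment, Δv = aΔt and Δx = v₀Δt + ½aΔt²; chain segment to segment.
0–6 s: v starts -6 m/s; Δx = -6·6 + ½·-7·6² = -162 m; v ends -48 m/s.
6–10 s: v starts -48 m/s; Δx = -48·4 + ½·4·4² = -160 m; v ends -32 m/s.
10–15 s: v starts -32 m/s; Δx = -32·5 + ½·-9·5² = -272.5 m; v ends -77 m/s.
x(15) = 1 + Σ Δx = -593.5 m.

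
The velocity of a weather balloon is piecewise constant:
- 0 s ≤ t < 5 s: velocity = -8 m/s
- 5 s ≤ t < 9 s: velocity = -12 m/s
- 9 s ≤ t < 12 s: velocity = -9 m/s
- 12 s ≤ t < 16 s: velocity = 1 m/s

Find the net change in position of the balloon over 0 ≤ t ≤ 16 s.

Net displacement equals the area under the velocity-time graph (areas below the axis count negative).
0–5 s: -8 × 5 = -40 m
5–9 s: -12 × 4 = -48 m
9–12 s: -9 × 3 = -27 m
12–16 s: 1 × 4 = 4 m
Net displacement = -111 m

-111 m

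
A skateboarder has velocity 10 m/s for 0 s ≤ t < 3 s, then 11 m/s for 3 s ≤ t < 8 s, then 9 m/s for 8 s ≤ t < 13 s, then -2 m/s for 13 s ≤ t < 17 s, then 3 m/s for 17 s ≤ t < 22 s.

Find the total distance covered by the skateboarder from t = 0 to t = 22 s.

153 m

Distance (not displacement) is the total path length: add the absolute areas under v-t.
0–3 s: |10| × 3 = 30 m
3–8 s: |11| × 5 = 55 m
8–13 s: |9| × 5 = 45 m
13–17 s: |-2| × 4 = 8 m
17–22 s: |3| × 5 = 15 m
Total distance = 153 m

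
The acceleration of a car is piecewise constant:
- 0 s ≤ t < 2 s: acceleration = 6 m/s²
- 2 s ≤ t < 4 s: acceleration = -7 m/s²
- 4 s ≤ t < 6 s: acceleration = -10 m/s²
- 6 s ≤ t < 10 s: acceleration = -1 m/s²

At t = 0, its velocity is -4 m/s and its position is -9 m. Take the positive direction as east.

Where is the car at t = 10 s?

-147 m

On each constant-a segment, Δv = aΔt and Δx = v₀Δt + ½aΔt²; chain segment to segment.
0–2 s: v starts -4 m/s; Δx = -4·2 + ½·6·2² = 4 m; v ends 8 m/s.
2–4 s: v starts 8 m/s; Δx = 8·2 + ½·-7·2² = 2 m; v ends -6 m/s.
4–6 s: v starts -6 m/s; Δx = -6·2 + ½·-10·2² = -32 m; v ends -26 m/s.
6–10 s: v starts -26 m/s; Δx = -26·4 + ½·-1·4² = -112 m; v ends -30 m/s.
x(10) = -9 + Σ Δx = -147 m.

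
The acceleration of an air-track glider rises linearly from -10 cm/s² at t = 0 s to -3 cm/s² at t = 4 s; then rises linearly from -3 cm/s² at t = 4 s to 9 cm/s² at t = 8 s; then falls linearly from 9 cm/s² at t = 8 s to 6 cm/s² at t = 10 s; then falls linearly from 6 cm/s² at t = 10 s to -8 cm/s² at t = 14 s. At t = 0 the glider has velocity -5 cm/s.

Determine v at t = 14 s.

Δv equals the area under the a-t graph; then v = v₀ + Δv.
0–4 s: ½(-10 + -3)(4) = -26 cm/s
4–8 s: ½(-3 + 9)(4) = 12 cm/s
8–10 s: ½(9 + 6)(2) = 15 cm/s
10–14 s: ½(6 + -8)(4) = -4 cm/s
Δv = -3 cm/s, so v(14) = -5 + (-3) = -8 cm/s.

-8 cm/s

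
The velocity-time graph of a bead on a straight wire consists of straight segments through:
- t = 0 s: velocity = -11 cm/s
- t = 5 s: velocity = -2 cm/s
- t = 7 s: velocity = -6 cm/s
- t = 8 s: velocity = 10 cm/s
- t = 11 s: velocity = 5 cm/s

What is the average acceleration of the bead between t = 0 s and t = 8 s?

2.625 cm/s²

Average acceleration = Δv/Δt = (10 − -11)/(8 − 0) = 2.625 cm/s².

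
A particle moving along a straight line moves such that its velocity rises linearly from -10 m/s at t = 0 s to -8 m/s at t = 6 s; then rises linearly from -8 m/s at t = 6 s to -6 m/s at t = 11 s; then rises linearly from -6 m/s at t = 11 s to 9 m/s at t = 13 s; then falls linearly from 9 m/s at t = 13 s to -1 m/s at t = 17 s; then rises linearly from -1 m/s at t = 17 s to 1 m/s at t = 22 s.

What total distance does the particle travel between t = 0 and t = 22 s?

Total distance travelled is ∫|v| dt — sum the magnitudes of each area piece.
0–6 s: |½(-10 + -8)(6)| = 54 m
6–11 s: |½(-8 + -6)(5)| = 35 m
11–13 s: v = 0 at t = 11.8 s; triangle areas 2.4 + 5.4 = 7.8 m
13–17 s: v = 0 at t = 16.6 s; triangle areas 16.2 + 0.2 = 16.4 m
17–22 s: v = 0 at t = 19.5 s; triangle areas 1.25 + 1.25 = 2.5 m
Total distance = 115.7 m

115.7 m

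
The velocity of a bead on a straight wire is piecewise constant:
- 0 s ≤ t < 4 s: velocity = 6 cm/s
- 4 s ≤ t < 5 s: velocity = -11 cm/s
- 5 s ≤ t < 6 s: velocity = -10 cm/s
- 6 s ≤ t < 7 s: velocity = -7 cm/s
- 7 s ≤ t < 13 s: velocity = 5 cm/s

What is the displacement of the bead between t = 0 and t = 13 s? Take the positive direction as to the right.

Net displacement equals the area under the velocity-time graph (areas below the axis count negative).
0–4 s: 6 × 4 = 24 cm
4–5 s: -11 × 1 = -11 cm
5–6 s: -10 × 1 = -10 cm
6–7 s: -7 × 1 = -7 cm
7–13 s: 5 × 6 = 30 cm
Net displacement = 26 cm

26 cm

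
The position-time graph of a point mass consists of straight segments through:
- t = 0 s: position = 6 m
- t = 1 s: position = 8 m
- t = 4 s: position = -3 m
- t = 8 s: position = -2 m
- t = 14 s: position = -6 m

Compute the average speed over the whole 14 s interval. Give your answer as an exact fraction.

9/7 m/s

Average speed = (total path length)/(elapsed time); on a piecewise-linear x-t graph the path length is Σ|Δx|.
0–1 s: |Δx| = |8 − 6| = 2 m
1–4 s: |Δx| = |-3 − 8| = 11 m
4–8 s: |Δx| = |-2 − -3| = 1 m
8–14 s: |Δx| = |-6 − -2| = 4 m
Total path = 18 m; average speed = 18/14 = 9/7 m/s.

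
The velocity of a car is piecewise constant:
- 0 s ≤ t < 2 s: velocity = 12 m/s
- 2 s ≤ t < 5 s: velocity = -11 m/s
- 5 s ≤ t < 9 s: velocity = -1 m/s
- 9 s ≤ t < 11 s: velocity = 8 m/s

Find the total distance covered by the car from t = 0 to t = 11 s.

77 m

Distance (not displacement) is the total path length: add the absolute areas under v-t.
0–2 s: |12| × 2 = 24 m
2–5 s: |-11| × 3 = 33 m
5–9 s: |-1| × 4 = 4 m
9–11 s: |8| × 2 = 16 m
Total distance = 77 m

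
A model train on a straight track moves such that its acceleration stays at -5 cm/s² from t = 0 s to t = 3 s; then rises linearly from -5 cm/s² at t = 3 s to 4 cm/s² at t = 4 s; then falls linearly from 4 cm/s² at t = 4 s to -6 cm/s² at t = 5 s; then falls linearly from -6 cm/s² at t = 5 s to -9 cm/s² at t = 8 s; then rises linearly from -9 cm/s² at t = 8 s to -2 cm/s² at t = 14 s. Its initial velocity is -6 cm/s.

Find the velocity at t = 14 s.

-78 cm/s

Δv equals the area under the a-t graph; then v = v₀ + Δv.
0–3 s: -5 × 3 = -15 cm/s
3–4 s: ½(-5 + 4)(1) = -0.5 cm/s
4–5 s: ½(4 + -6)(1) = -1 cm/s
5–8 s: ½(-6 + -9)(3) = -22.5 cm/s
8–14 s: ½(-9 + -2)(6) = -33 cm/s
Δv = -72 cm/s, so v(14) = -6 + (-72) = -78 cm/s.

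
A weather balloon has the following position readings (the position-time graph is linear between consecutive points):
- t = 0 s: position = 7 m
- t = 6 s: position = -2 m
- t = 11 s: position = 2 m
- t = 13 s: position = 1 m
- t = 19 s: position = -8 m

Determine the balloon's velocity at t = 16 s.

Velocity is the slope of the x-t graph on 13–19 s: (-8 − 1)/(19 − 13) = -1.5 m/s.

-1.5 m/s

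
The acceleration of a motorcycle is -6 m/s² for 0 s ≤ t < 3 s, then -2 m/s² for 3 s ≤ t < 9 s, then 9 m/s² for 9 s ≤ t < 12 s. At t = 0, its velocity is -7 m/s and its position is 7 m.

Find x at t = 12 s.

On each constant-a segment, Δv = aΔt and Δx = v₀Δt + ½aΔt²; chain segment to segment.
0–3 s: v starts -7 m/s; Δx = -7·3 + ½·-6·3² = -48 m; v ends -25 m/s.
3–9 s: v starts -25 m/s; Δx = -25·6 + ½·-2·6² = -186 m; v ends -37 m/s.
9–12 s: v starts -37 m/s; Δx = -37·3 + ½·9·3² = -70.5 m; v ends -10 m/s.
x(12) = 7 + Σ Δx = -297.5 m.

-297.5 m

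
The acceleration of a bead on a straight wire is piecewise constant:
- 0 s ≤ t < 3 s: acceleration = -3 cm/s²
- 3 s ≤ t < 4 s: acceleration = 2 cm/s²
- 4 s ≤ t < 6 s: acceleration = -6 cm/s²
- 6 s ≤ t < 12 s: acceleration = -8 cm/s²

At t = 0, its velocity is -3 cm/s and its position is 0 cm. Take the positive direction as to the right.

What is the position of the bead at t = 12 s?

-341.5 cm

On each constant-a segment, Δv = aΔt and Δx = v₀Δt + ½aΔt²; chain segment to segment.
0–3 s: v starts -3 cm/s; Δx = -3·3 + ½·-3·3² = -22.5 cm; v ends -12 cm/s.
3–4 s: v starts -12 cm/s; Δx = -12·1 + ½·2·1² = -11 cm; v ends -10 cm/s.
4–6 s: v starts -10 cm/s; Δx = -10·2 + ½·-6·2² = -32 cm; v ends -22 cm/s.
6–12 s: v starts -22 cm/s; Δx = -22·6 + ½·-8·6² = -276 cm; v ends -70 cm/s.
x(12) = 0 + Σ Δx = -341.5 cm.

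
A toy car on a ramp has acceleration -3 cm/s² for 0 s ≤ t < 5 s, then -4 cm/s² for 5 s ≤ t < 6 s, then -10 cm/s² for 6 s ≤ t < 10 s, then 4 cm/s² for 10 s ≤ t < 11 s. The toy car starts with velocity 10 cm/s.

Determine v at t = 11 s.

-45 cm/s

Δv equals the area under the a-t graph; then v = v₀ + Δv.
0–5 s: -3 × 5 = -15 cm/s
5–6 s: -4 × 1 = -4 cm/s
6–10 s: -10 × 4 = -40 cm/s
10–11 s: 4 × 1 = 4 cm/s
Δv = -55 cm/s, so v(11) = 10 + (-55) = -45 cm/s.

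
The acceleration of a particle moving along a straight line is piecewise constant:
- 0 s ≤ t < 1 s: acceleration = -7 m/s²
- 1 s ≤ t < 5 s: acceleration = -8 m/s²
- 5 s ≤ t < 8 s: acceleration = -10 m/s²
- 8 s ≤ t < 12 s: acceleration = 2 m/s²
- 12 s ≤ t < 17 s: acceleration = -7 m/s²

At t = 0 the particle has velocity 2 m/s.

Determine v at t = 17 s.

Δv equals the area under the a-t graph; then v = v₀ + Δv.
0–1 s: -7 × 1 = -7 m/s
1–5 s: -8 × 4 = -32 m/s
5–8 s: -10 × 3 = -30 m/s
8–12 s: 2 × 4 = 8 m/s
12–17 s: -7 × 5 = -35 m/s
Δv = -96 m/s, so v(17) = 2 + (-96) = -94 m/s.

-94 m/s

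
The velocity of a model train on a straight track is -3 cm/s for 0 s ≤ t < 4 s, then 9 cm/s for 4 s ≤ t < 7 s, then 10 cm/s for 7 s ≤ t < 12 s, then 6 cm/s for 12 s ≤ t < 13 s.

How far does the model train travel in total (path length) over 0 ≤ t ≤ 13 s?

95 cm

Distance (not displacement) is the total path length: add the absolute areas under v-t.
0–4 s: |-3| × 4 = 12 cm
4–7 s: |9| × 3 = 27 cm
7–12 s: |10| × 5 = 50 cm
12–13 s: |6| × 1 = 6 cm
Total distance = 95 cm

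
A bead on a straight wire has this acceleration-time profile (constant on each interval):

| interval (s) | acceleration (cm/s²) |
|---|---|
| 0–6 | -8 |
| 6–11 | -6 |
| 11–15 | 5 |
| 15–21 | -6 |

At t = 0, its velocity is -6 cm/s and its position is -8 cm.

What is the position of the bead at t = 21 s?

-1321 cm

On each constant-a segment, Δv = aΔt and Δx = v₀Δt + ½aΔt²; chain segment to segment.
0–6 s: v starts -6 cm/s; Δx = -6·6 + ½·-8·6² = -180 cm; v ends -54 cm/s.
6–11 s: v starts -54 cm/s; Δx = -54·5 + ½·-6·5² = -345 cm; v ends -84 cm/s.
11–15 s: v starts -84 cm/s; Δx = -84·4 + ½·5·4² = -296 cm; v ends -64 cm/s.
15–21 s: v starts -64 cm/s; Δx = -64·6 + ½·-6·6² = -492 cm; v ends -100 cm/s.
x(21) = -8 + Σ Δx = -1321 cm.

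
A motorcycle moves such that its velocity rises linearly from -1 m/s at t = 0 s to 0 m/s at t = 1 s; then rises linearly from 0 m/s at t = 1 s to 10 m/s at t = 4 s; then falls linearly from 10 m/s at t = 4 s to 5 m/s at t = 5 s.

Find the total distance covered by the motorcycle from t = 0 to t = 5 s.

Total distance travelled is ∫|v| dt — sum the magnitudes of each area piece.
0–1 s: |½(-1 + 0)(1)| = 0.5 m
1–4 s: |½(0 + 10)(3)| = 15 m
4–5 s: |½(10 + 5)(1)| = 7.5 m
Total distance = 23 m

23 m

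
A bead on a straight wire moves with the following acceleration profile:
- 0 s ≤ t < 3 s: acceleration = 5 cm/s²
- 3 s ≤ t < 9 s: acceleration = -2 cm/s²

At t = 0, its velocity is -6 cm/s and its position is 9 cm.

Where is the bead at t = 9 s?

On each constant-a segment, Δv = aΔt and Δx = v₀Δt + ½aΔt²; chain segment to segment.
0–3 s: v starts -6 cm/s; Δx = -6·3 + ½·5·3² = 4.5 cm; v ends 9 cm/s.
3–9 s: v starts 9 cm/s; Δx = 9·6 + ½·-2·6² = 18 cm; v ends -3 cm/s.
x(9) = 9 + Σ Δx = 31.5 cm.

31.5 cm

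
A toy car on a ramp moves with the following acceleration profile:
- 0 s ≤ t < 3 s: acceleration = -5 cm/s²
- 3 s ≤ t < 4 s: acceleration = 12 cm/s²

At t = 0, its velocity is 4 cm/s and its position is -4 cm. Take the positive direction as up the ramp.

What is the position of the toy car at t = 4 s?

On each constant-a segment, Δv = aΔt and Δx = v₀Δt + ½aΔt²; chain segment to segment.
0–3 s: v starts 4 cm/s; Δx = 4·3 + ½·-5·3² = -10.5 cm; v ends -11 cm/s.
3–4 s: v starts -11 cm/s; Δx = -11·1 + ½·12·1² = -5 cm; v ends 1 cm/s.
x(4) = -4 + Σ Δx = -19.5 cm.

-19.5 cm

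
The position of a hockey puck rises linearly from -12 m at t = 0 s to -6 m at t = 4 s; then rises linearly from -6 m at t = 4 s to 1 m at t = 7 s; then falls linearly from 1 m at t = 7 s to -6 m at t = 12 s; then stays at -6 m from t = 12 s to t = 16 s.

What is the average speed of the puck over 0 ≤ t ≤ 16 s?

Average speed = (total path length)/(elapsed time); on a piecewise-linear x-t graph the path length is Σ|Δx|.
0–4 s: |Δx| = |-6 − -12| = 6 m
4–7 s: |Δx| = |1 − -6| = 7 m
7–12 s: |Δx| = |-6 − 1| = 7 m
12–16 s: |Δx| = |-6 − -6| = 0 m
Total path = 20 m; average speed = 20/16 = 1.25 m/s.

1.25 m/s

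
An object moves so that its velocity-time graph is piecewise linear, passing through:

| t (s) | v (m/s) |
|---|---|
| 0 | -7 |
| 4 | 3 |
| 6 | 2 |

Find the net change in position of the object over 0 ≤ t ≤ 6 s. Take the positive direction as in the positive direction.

Displacement is the signed area under the v-t curve.
0–4 s: ½(-7 + 3)(4) = -8 m
4–6 s: ½(3 + 2)(2) = 5 m
Net displacement = -3 m

-3 m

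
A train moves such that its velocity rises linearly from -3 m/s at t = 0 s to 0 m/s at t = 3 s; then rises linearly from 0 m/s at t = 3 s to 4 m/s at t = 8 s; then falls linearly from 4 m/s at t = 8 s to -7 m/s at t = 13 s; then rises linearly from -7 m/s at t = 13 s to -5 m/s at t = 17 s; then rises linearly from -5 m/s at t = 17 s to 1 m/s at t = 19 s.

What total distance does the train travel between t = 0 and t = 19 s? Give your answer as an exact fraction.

Distance (not displacement) is the total path length: add the absolute areas under v-t.
0–3 s: |½(-3 + 0)(3)| = 4.5 m
3–8 s: |½(0 + 4)(5)| = 10 m
8–13 s: v = 0 at t = 108/11 s; triangle areas 40/11 + 245/22 = 325/22 m
13–17 s: |½(-7 + -5)(4)| = 24 m
17–19 s: v = 0 at t = 56/3 s; triangle areas 25/6 + 1/6 = 13/3 m
Total distance = 1901/33 m

1901/33 m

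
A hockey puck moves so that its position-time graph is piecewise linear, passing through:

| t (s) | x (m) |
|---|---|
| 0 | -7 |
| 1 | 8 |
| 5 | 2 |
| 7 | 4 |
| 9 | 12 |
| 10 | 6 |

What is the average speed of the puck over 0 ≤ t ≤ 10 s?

Average speed = (total path length)/(elapsed time); on a piecewise-linear x-t graph the path length is Σ|Δx|.
0–1 s: |Δx| = |8 − -7| = 15 m
1–5 s: |Δx| = |2 − 8| = 6 m
5–7 s: |Δx| = |4 − 2| = 2 m
7–9 s: |Δx| = |12 − 4| = 8 m
9–10 s: |Δx| = |6 − 12| = 6 m
Total path = 37 m; average speed = 37/10 = 3.7 m/s.

3.7 m/s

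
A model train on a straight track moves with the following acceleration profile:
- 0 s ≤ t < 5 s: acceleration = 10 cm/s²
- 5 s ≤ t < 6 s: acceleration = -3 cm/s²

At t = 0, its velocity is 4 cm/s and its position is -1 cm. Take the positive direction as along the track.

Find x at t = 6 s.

196.5 cm

On each constant-a segment, Δv = aΔt and Δx = v₀Δt + ½aΔt²; chain segment to segment.
0–5 s: v starts 4 cm/s; Δx = 4·5 + ½·10·5² = 145 cm; v ends 54 cm/s.
5–6 s: v starts 54 cm/s; Δx = 54·1 + ½·-3·1² = 52.5 cm; v ends 51 cm/s.
x(6) = -1 + Σ Δx = 196.5 cm.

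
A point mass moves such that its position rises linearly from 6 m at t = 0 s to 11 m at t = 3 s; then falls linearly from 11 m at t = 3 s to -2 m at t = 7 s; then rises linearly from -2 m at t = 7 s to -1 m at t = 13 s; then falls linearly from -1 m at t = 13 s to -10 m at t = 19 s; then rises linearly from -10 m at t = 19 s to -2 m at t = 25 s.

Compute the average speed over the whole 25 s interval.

Average speed = (total path length)/(elapsed time); on a piecewise-linear x-t graph the path length is Σ|Δx|.
0–3 s: |Δx| = |11 − 6| = 5 m
3–7 s: |Δx| = |-2 − 11| = 13 m
7–13 s: |Δx| = |-1 − -2| = 1 m
13–19 s: |Δx| = |-10 − -1| = 9 m
19–25 s: |Δx| = |-2 − -10| = 8 m
Total path = 36 m; average speed = 36/25 = 1.44 m/s.

1.44 m/s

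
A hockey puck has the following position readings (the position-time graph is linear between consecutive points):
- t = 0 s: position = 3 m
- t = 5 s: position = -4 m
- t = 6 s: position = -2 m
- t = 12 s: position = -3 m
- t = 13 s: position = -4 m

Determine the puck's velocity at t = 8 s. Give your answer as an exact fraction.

-1/6 m/s

Velocity is the slope of the x-t graph on 6–12 s: (-3 − -2)/(12 − 6) = -1/6 m/s.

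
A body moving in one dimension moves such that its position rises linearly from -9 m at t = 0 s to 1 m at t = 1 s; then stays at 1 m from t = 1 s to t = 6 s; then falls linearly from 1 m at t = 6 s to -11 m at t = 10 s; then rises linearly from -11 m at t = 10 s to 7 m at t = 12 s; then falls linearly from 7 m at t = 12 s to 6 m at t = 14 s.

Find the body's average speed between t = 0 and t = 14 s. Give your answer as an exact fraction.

41/14 m/s

Average speed = (total path length)/(elapsed time); on a piecewise-linear x-t graph the path length is Σ|Δx|.
0–1 s: |Δx| = |1 − -9| = 10 m
1–6 s: |Δx| = |1 − 1| = 0 m
6–10 s: |Δx| = |-11 − 1| = 12 m
10–12 s: |Δx| = |7 − -11| = 18 m
12–14 s: |Δx| = |6 − 7| = 1 m
Total path = 41 m; average speed = 41/14 = 41/14 m/s.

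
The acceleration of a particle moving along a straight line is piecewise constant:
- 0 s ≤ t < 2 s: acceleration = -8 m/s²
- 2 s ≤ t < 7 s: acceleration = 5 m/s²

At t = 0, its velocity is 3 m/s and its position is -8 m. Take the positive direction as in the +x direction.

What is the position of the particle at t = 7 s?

-20.5 m

On each constant-a segment, Δv = aΔt and Δx = v₀Δt + ½aΔt²; chain segment to segment.
0–2 s: v starts 3 m/s; Δx = 3·2 + ½·-8·2² = -10 m; v ends -13 m/s.
2–7 s: v starts -13 m/s; Δx = -13·5 + ½·5·5² = -2.5 m; v ends 12 m/s.
x(7) = -8 + Σ Δx = -20.5 m.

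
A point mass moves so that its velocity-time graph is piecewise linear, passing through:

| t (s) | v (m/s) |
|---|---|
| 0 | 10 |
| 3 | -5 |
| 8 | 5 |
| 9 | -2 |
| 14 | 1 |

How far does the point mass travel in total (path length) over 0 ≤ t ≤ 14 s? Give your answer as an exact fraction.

Total distance travelled is ∫|v| dt — sum the magnitudes of each area piece.
0–3 s: v = 0 at t = 2 s; triangle areas 10 + 2.5 = 12.5 m
3–8 s: v = 0 at t = 5.5 s; triangle areas 6.25 + 6.25 = 12.5 m
8–9 s: v = 0 at t = 61/7 s; triangle areas 25/14 + 2/7 = 29/14 m
9–14 s: v = 0 at t = 37/3 s; triangle areas 10/3 + 5/6 = 25/6 m
Total distance = 656/21 m

656/21 m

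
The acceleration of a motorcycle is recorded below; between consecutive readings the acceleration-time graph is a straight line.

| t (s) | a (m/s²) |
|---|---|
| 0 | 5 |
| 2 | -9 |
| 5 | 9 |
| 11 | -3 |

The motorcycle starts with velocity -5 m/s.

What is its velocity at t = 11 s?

Δv equals the area under the a-t graph; then v = v₀ + Δv.
0–2 s: ½(5 + -9)(2) = -4 m/s
2–5 s: ½(-9 + 9)(3) = 0 m/s
5–11 s: ½(9 + -3)(6) = 18 m/s
Δv = 14 m/s, so v(11) = -5 + (14) = 9 m/s.

9 m/s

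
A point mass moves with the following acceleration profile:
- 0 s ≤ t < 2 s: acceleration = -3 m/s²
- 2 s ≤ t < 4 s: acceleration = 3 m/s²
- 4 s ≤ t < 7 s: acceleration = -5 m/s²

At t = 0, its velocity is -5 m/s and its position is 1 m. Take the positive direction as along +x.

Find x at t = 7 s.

-68.5 m

On each constant-a segment, Δv = aΔt and Δx = v₀Δt + ½aΔt²; chain segment to segment.
0–2 s: v starts -5 m/s; Δx = -5·2 + ½·-3·2² = -16 m; v ends -11 m/s.
2–4 s: v starts -11 m/s; Δx = -11·2 + ½·3·2² = -16 m; v ends -5 m/s.
4–7 s: v starts -5 m/s; Δx = -5·3 + ½·-5·3² = -37.5 m; v ends -20 m/s.
x(7) = 1 + Σ Δx = -68.5 m.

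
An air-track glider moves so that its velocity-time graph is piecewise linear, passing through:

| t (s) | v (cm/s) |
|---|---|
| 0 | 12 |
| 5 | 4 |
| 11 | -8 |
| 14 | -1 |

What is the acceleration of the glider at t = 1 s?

-1.6 cm/s²

Acceleration is the slope of the v-t graph on 0–5 s: (4 − 12)/(5 − 0) = -1.6 cm/s².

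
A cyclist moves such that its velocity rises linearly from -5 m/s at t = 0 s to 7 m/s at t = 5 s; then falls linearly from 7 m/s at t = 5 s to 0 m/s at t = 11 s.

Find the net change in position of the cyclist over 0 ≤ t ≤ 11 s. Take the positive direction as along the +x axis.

Displacement is the signed area under the v-t curve.
0–5 s: ½(-5 + 7)(5) = 5 m
5–11 s: ½(7 + 0)(6) = 21 m
Net displacement = 26 m

26 m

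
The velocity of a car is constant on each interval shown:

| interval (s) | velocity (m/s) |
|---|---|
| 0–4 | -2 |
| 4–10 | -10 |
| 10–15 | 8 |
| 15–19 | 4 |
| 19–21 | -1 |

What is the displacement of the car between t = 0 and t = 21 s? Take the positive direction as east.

-14 m

Displacement is the signed area under the v-t curve.
0–4 s: -2 × 4 = -8 m
4–10 s: -10 × 6 = -60 m
10–15 s: 8 × 5 = 40 m
15–19 s: 4 × 4 = 16 m
19–21 s: -1 × 2 = -2 m
Net displacement = -14 m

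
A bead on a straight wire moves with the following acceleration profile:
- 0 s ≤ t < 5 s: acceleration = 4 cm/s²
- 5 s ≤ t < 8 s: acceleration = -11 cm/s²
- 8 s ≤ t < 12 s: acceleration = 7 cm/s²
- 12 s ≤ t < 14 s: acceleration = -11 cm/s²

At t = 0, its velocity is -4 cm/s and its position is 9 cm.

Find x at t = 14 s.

25.5 cm

On each constant-a segment, Δv = aΔt and Δx = v₀Δt + ½aΔt²; chain segment to segment.
0–5 s: v starts -4 cm/s; Δx = -4·5 + ½·4·5² = 30 cm; v ends 16 cm/s.
5–8 s: v starts 16 cm/s; Δx = 16·3 + ½·-11·3² = -1.5 cm; v ends -17 cm/s.
8–12 s: v starts -17 cm/s; Δx = -17·4 + ½·7·4² = -12 cm; v ends 11 cm/s.
12–14 s: v starts 11 cm/s; Δx = 11·2 + ½·-11·2² = 0 cm; v ends -11 cm/s.
x(14) = 9 + Σ Δx = 25.5 cm.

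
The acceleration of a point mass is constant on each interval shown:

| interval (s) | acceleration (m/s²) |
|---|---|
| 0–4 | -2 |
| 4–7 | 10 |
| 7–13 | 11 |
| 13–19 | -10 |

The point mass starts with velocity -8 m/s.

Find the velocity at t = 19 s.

Δv equals the area under the a-t graph; then v = v₀ + Δv.
0–4 s: -2 × 4 = -8 m/s
4–7 s: 10 × 3 = 30 m/s
7–13 s: 11 × 6 = 66 m/s
13–19 s: -10 × 6 = -60 m/s
Δv = 28 m/s, so v(19) = -8 + (28) = 20 m/s.

20 m/s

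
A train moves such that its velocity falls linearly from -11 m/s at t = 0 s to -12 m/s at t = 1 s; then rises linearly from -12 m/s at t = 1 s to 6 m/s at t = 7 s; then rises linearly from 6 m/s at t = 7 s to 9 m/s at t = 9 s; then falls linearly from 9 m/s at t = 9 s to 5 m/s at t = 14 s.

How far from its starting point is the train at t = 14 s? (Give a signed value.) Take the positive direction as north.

20.5 m

Displacement is the signed area under the v-t curve.
0–1 s: ½(-11 + -12)(1) = -11.5 m
1–7 s: ½(-12 + 6)(6) = -18 m
7–9 s: ½(6 + 9)(2) = 15 m
9–14 s: ½(9 + 5)(5) = 35 m
Net displacement = 20.5 m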